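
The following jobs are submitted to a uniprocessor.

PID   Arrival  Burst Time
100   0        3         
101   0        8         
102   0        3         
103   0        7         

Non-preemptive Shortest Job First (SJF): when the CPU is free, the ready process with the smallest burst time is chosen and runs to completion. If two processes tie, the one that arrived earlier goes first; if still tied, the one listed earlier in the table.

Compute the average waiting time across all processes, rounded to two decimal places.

5.50

Schedule: | 100 0-3 | 102 3-6 | 103 6-13 | 101 13-21 |
Completion: 100=3  101=21  102=6  103=13
Turnaround (C−A): 100=3  101=21  102=6  103=13
Waiting times: 100=0, 101=13, 102=3, 103=6
Average waiting = (0+13+3+6) / 4 = 22/4 = 5.50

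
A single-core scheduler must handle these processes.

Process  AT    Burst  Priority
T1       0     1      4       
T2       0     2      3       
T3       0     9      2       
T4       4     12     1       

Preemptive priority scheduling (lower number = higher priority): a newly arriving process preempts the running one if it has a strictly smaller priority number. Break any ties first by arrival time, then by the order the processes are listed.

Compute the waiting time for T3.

12

Schedule: | T3 0-4 | T4 4-16 | T3 16-21 | T2 21-23 | T1 23-24 |
Completion: T1=24  T2=23  T3=21  T4=16
Waiting(T3) = turnaround − burst = 21 − 9 = 12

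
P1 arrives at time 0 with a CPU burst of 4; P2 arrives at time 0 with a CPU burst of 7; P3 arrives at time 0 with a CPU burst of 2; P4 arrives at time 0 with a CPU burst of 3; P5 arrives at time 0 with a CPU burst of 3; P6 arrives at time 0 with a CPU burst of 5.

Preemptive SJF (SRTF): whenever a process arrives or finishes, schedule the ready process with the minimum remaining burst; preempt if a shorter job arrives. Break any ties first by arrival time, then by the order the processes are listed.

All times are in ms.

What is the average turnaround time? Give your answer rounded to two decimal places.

Gantt: | P3 0-2 | P4 2-5 | P5 5-8 | P1 8-12 | P6 12-17 | P2 17-24 |
Completion: P1=12  P2=24  P3=2  P4=5  P5=8  P6=17
Turnaround times: P1=12, P2=24, P3=2, P4=5, P5=8, P6=17
Average turnaround = (12+24+2+5+8+17) / 6 = 68/6 = 11.33

11.33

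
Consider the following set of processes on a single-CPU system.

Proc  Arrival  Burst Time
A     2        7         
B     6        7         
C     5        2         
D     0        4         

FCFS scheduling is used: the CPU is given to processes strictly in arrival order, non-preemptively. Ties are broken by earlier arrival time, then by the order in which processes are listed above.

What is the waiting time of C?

Gantt: | D 0-4 | A 4-11 | C 11-13 | B 13-20 |
Completion: A=11  B=20  C=13  D=4
Waiting(C) = turnaround − burst = 8 − 2 = 6

6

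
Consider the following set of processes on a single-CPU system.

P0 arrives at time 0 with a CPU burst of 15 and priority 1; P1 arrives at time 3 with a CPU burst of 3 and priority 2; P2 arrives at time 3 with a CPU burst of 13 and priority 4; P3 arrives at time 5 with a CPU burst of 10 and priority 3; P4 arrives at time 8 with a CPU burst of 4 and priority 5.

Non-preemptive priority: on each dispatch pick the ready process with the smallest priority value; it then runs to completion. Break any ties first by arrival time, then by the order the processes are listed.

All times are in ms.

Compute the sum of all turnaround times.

Gantt: | P0 0-15 | P1 15-18 | P3 18-28 | P2 28-41 | P4 41-45 |
Completion: P0=15  P1=18  P2=41  P3=28  P4=45
Turnaround = completion − arrival: P0=15, P1=15, P2=38, P3=23, P4=37
Total turnaround = 15 + 15 + 38 + 23 + 37 = 128

128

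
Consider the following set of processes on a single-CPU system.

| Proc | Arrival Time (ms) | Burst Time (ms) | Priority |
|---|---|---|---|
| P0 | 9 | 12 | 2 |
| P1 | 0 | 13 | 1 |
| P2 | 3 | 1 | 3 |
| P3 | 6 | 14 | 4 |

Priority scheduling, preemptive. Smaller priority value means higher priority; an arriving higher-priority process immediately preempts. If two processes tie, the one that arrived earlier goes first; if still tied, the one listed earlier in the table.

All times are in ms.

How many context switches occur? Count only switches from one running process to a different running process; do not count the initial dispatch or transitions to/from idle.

Schedule: | P1 0-13 | P0 13-25 | P2 25-26 | P3 26-40 |
Completion: P0=25  P1=13  P2=26  P3=40
Turnaround (C−A): P0=16  P1=13  P2=23  P3=34

3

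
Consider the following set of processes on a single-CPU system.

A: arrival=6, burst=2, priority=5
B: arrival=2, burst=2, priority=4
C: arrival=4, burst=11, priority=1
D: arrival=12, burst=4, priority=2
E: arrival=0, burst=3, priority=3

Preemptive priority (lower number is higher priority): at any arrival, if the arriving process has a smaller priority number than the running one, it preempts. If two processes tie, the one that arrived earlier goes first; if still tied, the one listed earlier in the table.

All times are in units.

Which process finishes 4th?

B

Schedule: | E 0-3 | B 3-4 | C 4-15 | D 15-19 | B 19-20 | A 20-22 |
Completion: A=22  B=20  C=15  D=19  E=3
Finish order: E → C → D → B → A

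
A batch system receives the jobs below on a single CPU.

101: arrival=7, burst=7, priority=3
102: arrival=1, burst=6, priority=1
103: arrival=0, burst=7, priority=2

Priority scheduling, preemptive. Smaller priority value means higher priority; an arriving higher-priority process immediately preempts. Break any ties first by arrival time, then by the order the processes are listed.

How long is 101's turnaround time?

Timeline: | 103 0-1 | 102 1-7 | 103 7-13 | 101 13-20 |
Completion: 101=20  102=7  103=13
Turnaround(101) = completion − arrival = 20 − 7 = 13

13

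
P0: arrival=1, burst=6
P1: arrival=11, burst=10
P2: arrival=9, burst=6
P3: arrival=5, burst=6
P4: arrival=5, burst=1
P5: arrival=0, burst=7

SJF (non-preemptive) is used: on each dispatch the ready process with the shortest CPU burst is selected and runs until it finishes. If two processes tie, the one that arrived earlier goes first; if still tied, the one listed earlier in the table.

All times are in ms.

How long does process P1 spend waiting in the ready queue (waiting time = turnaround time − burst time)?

Schedule: | P5 0-7 | P4 7-8 | P0 8-14 | P3 14-20 | P2 20-26 | P1 26-36 |
Completion: P0=14  P1=36  P2=26  P3=20  P4=8  P5=7
Turnaround (C−A): P0=13  P1=25  P2=17  P3=15  P4=3  P5=7
Waiting(P1) = turnaround − burst = 25 − 10 = 15

15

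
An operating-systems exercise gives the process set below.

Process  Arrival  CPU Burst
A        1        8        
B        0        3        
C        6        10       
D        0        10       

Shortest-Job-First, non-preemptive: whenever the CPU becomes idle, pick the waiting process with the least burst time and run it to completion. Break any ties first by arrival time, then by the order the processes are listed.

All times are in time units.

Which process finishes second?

Schedule: | B 0-3 | A 3-11 | D 11-21 | C 21-31 |
Completion: A=11  B=3  C=31  D=21
Finish order: B → A → D → C

A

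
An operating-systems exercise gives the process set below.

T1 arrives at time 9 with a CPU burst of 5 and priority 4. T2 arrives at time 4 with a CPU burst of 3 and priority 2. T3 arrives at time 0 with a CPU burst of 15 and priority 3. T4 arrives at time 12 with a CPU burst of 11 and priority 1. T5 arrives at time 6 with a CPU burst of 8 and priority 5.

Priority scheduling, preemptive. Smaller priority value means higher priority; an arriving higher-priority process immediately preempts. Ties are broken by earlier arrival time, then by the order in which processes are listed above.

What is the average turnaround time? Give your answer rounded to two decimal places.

Gantt: | T3 0-4 | T2 4-7 | T3 7-12 | T4 12-23 | T3 23-29 | T1 29-34 | T5 34-42 |
Completion: T1=34  T2=7  T3=29  T4=23  T5=42
Turnaround times: T1=25, T2=3, T3=29, T4=11, T5=36
Average turnaround = (25+3+29+11+36) / 5 = 104/5 = 20.80

20.80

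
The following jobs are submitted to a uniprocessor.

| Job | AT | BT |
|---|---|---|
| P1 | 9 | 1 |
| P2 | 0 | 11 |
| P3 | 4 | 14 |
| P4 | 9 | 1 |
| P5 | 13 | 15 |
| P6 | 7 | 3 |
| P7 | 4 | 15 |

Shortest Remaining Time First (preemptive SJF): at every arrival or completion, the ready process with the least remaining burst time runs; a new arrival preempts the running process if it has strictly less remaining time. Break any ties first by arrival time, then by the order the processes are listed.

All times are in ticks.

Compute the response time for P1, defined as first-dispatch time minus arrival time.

Timeline: | P2 0-7 | P6 7-10 | P1 10-11 | P4 11-12 | P2 12-16 | P3 16-30 | P7 30-45 | P5 45-60 |
Completion: P1=11  P2=16  P3=30  P4=12  P5=60  P6=10  P7=45
Response(P1) = first start − arrival = 10 − 9 = 1

1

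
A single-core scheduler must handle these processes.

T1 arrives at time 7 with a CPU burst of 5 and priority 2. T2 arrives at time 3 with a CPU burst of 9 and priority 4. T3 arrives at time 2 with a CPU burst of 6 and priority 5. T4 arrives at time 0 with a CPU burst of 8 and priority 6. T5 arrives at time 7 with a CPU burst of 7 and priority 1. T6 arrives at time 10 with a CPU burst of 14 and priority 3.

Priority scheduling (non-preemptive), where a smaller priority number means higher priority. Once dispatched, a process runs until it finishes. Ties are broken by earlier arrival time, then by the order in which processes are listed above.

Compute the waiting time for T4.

Gantt: | T4 0-8 | T5 8-15 | T1 15-20 | T6 20-34 | T2 34-43 | T3 43-49 |
Completion: T1=20  T2=43  T3=49  T4=8  T5=15  T6=34
Turnaround (C−A): T1=13  T2=40  T3=47  T4=8  T5=8  T6=24
Waiting(T4) = turnaround − burst = 8 − 8 = 0

0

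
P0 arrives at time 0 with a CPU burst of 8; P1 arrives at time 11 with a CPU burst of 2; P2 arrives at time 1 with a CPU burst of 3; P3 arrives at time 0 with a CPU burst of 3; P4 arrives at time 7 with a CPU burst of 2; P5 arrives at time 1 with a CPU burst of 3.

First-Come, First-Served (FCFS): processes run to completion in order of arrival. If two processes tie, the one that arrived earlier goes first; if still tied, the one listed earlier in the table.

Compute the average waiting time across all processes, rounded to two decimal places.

Gantt: | P0 0-8 | P3 8-11 | P2 11-14 | P5 14-17 | P4 17-19 | P1 19-21 |
Completion: P0=8  P1=21  P2=14  P3=11  P4=19  P5=17
Waiting times: P0=0, P1=8, P2=10, P3=8, P4=10, P5=13
Average waiting = (0+8+10+8+10+13) / 6 = 49/6 = 8.17

8.17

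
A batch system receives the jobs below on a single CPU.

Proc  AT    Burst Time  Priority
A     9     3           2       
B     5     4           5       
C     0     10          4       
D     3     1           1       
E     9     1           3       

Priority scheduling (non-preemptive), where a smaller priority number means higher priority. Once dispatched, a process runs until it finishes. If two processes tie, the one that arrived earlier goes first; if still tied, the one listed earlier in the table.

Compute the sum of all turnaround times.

43

Schedule: | C 0-10 | D 10-11 | A 11-14 | E 14-15 | B 15-19 |
Completion: A=14  B=19  C=10  D=11  E=15
Turnaround (C−A): A=5  B=14  C=10  D=8  E=6
Turnaround = completion − arrival: A=5, B=14, C=10, D=8, E=6
Total turnaround = 5 + 14 + 10 + 8 + 6 = 43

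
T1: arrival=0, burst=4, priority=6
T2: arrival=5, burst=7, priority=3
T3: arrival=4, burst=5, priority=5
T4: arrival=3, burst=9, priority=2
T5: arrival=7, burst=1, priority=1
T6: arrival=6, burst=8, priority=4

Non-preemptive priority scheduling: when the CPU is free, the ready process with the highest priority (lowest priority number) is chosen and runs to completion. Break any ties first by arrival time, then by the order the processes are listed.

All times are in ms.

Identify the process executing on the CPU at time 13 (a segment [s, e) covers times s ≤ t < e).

Timeline: | T1 0-4 | T4 4-13 | T5 13-14 | T2 14-21 | T6 21-29 | T3 29-34 |
Completion: T1=4  T2=21  T3=34  T4=13  T5=14  T6=29

T5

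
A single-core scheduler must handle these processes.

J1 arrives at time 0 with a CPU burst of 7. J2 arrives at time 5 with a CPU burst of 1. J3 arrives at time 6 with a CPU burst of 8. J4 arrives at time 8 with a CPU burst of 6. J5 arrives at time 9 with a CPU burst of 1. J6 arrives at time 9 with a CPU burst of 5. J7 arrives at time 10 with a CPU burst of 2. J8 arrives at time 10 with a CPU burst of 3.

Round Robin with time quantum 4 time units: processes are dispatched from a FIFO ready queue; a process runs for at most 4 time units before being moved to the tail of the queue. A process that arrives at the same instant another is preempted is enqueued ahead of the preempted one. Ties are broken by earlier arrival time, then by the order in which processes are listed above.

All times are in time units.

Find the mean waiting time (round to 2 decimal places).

10.75

Timeline: | J1 0-7 | J2 7-8 | J3 8-12 | J4 12-16 | J5 16-17 | J6 17-21 | J7 21-23 | J8 23-26 | J3 26-30 | J4 30-32 | J6 32-33 |
Completion: J1=7  J2=8  J3=30  J4=32  J5=17  J6=33  J7=23  J8=26
Turnaround (C−A): J1=7  J2=3  J3=24  J4=24  J5=8  J6=24  J7=13  J8=16
Waiting times: J1=0, J2=2, J3=16, J4=18, J5=7, J6=19, J7=11, J8=13
Average waiting = (0+2+16+18+7+19+11+13) / 8 = 86/8 = 10.75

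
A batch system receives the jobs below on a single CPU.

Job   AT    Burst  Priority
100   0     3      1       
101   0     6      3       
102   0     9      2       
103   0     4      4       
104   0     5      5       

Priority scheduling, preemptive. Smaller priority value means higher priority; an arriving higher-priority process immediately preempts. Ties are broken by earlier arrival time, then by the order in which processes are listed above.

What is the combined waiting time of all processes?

Gantt: | 100 0-3 | 102 3-12 | 101 12-18 | 103 18-22 | 104 22-27 |
Completion: 100=3  101=18  102=12  103=22  104=27
Turnaround (C−A): 100=3  101=18  102=12  103=22  104=27
Waiting = turnaround − burst: 100=0, 101=12, 102=3, 103=18, 104=22
Total waiting = 0 + 12 + 3 + 18 + 22 = 55

55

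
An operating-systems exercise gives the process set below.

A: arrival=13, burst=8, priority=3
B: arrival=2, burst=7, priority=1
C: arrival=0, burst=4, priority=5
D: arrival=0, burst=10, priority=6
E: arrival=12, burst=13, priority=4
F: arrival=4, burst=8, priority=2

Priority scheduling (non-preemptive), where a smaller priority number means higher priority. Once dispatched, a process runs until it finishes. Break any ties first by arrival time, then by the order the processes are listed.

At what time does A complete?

Gantt: | C 0-4 | B 4-11 | F 11-19 | A 19-27 | E 27-40 | D 40-50 |
Completion: A=27  B=11  C=4  D=50  E=40  F=19
Turnaround (C−A): A=14  B=9  C=4  D=50  E=28  F=15

27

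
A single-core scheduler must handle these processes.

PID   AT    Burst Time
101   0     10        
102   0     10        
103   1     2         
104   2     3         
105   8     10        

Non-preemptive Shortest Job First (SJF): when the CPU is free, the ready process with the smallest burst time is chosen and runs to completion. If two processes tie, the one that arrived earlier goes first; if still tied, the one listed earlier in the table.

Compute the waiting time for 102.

Schedule: | 101 0-10 | 103 10-12 | 104 12-15 | 102 15-25 | 105 25-35 |
Completion: 101=10  102=25  103=12  104=15  105=35
Waiting(102) = turnaround − burst = 25 − 10 = 15

15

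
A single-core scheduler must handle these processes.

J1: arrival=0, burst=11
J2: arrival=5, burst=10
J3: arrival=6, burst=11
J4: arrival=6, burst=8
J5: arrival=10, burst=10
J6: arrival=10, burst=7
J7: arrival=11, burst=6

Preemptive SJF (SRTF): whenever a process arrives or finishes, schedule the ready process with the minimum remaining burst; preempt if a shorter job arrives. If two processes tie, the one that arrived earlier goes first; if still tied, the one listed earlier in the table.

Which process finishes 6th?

Timeline: | J1 0-11 | J7 11-17 | J6 17-24 | J4 24-32 | J2 32-42 | J5 42-52 | J3 52-63 |
Completion: J1=11  J2=42  J3=63  J4=32  J5=52  J6=24  J7=17
Turnaround (C−A): J1=11  J2=37  J3=57  J4=26  J5=42  J6=14  J7=6
Finish order: J1 → J7 → J6 → J4 → J2 → J5 → J3

J5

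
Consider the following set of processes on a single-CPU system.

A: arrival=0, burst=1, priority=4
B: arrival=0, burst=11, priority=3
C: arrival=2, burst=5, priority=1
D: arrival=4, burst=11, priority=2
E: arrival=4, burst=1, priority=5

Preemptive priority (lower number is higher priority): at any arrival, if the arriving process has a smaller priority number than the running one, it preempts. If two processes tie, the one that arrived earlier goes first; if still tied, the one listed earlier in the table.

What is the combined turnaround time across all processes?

99

Gantt: | B 0-2 | C 2-7 | D 7-18 | B 18-27 | A 27-28 | E 28-29 |
Completion: A=28  B=27  C=7  D=18  E=29
Turnaround (C−A): A=28  B=27  C=5  D=14  E=25
Turnaround = completion − arrival: A=28, B=27, C=5, D=14, E=25
Total turnaround = 28 + 27 + 5 + 14 + 25 = 99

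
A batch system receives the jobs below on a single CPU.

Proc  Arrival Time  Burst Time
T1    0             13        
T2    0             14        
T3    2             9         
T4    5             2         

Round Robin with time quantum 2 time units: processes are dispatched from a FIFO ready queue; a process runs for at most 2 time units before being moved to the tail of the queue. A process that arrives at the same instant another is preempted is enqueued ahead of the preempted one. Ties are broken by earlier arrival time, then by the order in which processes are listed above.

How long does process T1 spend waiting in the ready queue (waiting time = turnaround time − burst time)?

Schedule: | T1 0-2 | T2 2-4 | T3 4-6 | T1 6-8 | T2 8-10 | T4 10-12 | T3 12-14 | T1 14-16 | T2 16-18 | T3 18-20 | T1 20-22 | T2 22-24 | T3 24-26 | T1 26-28 | T2 28-30 | T3 30-31 | T1 31-33 | T2 33-35 | T1 35-36 | T2 36-38 |
Completion: T1=36  T2=38  T3=31  T4=12
Turnaround (C−A): T1=36  T2=38  T3=29  T4=7
Waiting(T1) = turnaround − burst = 36 − 13 = 23

23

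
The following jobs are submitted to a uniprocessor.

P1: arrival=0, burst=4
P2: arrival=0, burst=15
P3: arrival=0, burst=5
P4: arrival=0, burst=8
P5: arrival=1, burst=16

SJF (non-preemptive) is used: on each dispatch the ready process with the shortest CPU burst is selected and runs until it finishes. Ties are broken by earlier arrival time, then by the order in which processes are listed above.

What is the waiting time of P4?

Schedule: | P1 0-4 | P3 4-9 | P4 9-17 | P2 17-32 | P5 32-48 |
Completion: P1=4  P2=32  P3=9  P4=17  P5=48
Waiting(P4) = turnaround − burst = 17 − 8 = 9

9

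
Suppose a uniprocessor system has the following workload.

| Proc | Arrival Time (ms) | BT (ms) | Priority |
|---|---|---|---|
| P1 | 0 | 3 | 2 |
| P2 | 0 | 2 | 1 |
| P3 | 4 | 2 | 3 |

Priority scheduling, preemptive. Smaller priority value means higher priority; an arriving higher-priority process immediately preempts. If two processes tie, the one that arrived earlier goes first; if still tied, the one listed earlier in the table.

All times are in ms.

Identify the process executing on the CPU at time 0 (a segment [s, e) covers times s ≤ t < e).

Gantt: | P2 0-2 | P1 2-5 | P3 5-7 |
Completion: P1=5  P2=2  P3=7

P2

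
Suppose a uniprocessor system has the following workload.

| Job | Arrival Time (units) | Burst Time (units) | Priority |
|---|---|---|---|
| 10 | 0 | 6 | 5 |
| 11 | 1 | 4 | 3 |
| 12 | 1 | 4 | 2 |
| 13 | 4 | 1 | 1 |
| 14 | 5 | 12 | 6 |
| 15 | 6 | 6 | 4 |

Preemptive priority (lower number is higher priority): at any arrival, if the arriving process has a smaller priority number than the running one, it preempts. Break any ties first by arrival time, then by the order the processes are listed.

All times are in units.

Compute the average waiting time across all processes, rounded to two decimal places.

Gantt: | 10 0-1 | 12 1-4 | 13 4-5 | 12 5-6 | 11 6-10 | 15 10-16 | 10 16-21 | 14 21-33 |
Completion: 10=21  11=10  12=6  13=5  14=33  15=16
Waiting times: 10=15, 11=5, 12=1, 13=0, 14=16, 15=4
Average waiting = (15+5+1+0+16+4) / 6 = 41/6 = 6.83

6.83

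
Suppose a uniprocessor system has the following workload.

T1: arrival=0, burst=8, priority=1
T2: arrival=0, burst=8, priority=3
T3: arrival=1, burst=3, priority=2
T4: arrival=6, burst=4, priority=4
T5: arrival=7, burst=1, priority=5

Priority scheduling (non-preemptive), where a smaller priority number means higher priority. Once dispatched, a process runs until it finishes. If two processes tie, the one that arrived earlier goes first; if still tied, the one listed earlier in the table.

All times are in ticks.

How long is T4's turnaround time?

Timeline: | T1 0-8 | T3 8-11 | T2 11-19 | T4 19-23 | T5 23-24 |
Completion: T1=8  T2=19  T3=11  T4=23  T5=24
Turnaround(T4) = completion − arrival = 23 − 6 = 17

17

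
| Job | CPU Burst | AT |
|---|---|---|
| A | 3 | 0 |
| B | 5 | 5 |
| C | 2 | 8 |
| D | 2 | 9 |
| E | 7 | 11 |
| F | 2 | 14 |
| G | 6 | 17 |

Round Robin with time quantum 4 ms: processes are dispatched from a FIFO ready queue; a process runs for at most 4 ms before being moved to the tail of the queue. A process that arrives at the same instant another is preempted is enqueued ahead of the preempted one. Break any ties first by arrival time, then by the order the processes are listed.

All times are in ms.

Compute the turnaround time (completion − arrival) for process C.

3

Schedule: | A 0-3 | idle 3-5 | B 5-9 | C 9-11 | D 11-13 | B 13-14 | E 14-18 | F 18-20 | G 20-24 | E 24-27 | G 27-29 |
Completion: A=3  B=14  C=11  D=13  E=27  F=20  G=29
Turnaround(C) = completion − arrival = 11 − 8 = 3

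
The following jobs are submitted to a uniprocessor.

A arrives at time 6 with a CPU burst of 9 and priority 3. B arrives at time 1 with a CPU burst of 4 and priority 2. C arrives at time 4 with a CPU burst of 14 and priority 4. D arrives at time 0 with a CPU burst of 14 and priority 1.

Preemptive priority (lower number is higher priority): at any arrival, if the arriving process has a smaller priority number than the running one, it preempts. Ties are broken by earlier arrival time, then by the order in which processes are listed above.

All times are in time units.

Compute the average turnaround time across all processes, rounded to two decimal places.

Timeline: | D 0-14 | B 14-18 | A 18-27 | C 27-41 |
Completion: A=27  B=18  C=41  D=14
Turnaround (C−A): A=21  B=17  C=37  D=14
Turnaround times: A=21, B=17, C=37, D=14
Average turnaround = (21+17+37+14) / 4 = 89/4 = 22.25

22.25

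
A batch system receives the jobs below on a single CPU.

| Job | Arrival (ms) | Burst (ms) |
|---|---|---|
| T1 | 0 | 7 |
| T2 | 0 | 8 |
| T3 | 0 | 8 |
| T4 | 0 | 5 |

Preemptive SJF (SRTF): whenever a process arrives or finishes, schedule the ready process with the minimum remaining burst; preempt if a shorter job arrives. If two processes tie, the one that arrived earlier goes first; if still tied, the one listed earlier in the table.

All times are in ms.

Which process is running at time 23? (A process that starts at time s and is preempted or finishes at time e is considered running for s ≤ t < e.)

Schedule: | T4 0-5 | T1 5-12 | T2 12-20 | T3 20-28 |
Completion: T1=12  T2=20  T3=28  T4=5
Turnaround (C−A): T1=12  T2=20  T3=28  T4=5

T3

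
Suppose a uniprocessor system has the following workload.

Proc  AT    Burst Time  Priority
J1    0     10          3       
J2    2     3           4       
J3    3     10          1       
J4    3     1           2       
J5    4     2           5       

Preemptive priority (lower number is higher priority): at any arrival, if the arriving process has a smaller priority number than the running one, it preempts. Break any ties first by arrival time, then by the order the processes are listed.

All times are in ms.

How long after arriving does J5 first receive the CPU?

Timeline: | J1 0-3 | J3 3-13 | J4 13-14 | J1 14-21 | J2 21-24 | J5 24-26 |
Completion: J1=21  J2=24  J3=13  J4=14  J5=26
Turnaround (C−A): J1=21  J2=22  J3=10  J4=11  J5=22
Response(J5) = first start − arrival = 24 − 4 = 20

20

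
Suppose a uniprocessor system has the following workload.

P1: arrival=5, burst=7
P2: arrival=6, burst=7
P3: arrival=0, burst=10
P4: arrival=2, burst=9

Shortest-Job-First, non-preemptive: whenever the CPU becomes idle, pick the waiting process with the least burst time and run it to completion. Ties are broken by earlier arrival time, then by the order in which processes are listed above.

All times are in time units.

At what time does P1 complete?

17

Timeline: | P3 0-10 | P1 10-17 | P2 17-24 | P4 24-33 |
Completion: P1=17  P2=24  P3=10  P4=33
Turnaround (C−A): P1=12  P2=18  P3=10  P4=31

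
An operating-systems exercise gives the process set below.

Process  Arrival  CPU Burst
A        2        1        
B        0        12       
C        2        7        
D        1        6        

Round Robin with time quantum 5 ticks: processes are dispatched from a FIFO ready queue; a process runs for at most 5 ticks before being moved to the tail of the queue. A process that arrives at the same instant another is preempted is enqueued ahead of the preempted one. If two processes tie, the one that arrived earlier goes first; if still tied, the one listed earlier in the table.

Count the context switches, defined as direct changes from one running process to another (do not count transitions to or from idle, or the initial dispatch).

7

Schedule: | B 0-5 | D 5-10 | A 10-11 | C 11-16 | B 16-21 | D 21-22 | C 22-24 | B 24-26 |
Completion: A=11  B=26  C=24  D=22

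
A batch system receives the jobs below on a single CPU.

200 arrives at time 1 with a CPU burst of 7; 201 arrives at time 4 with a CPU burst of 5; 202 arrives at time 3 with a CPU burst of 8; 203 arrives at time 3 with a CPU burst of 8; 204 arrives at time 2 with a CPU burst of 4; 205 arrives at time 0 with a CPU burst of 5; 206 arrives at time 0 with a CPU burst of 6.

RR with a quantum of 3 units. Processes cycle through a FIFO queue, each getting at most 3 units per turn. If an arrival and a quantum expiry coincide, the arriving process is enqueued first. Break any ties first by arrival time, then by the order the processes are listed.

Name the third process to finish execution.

204

Timeline: | 205 0-3 | 206 3-6 | 200 6-9 | 204 9-12 | 202 12-15 | 203 15-18 | 205 18-20 | 201 20-23 | 206 23-26 | 200 26-29 | 204 29-30 | 202 30-33 | 203 33-36 | 201 36-38 | 200 38-39 | 202 39-41 | 203 41-43 |
Completion: 200=39  201=38  202=41  203=43  204=30  205=20  206=26
Finish order: 205 → 206 → 204 → 201 → 200 → 202 → 203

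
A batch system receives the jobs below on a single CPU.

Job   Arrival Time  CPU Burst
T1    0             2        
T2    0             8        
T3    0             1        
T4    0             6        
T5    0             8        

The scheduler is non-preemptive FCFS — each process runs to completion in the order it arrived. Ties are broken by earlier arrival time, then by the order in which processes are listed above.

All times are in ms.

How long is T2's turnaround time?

Schedule: | T1 0-2 | T2 2-10 | T3 10-11 | T4 11-17 | T5 17-25 |
Completion: T1=2  T2=10  T3=11  T4=17  T5=25
Turnaround(T2) = completion − arrival = 10 − 0 = 10

10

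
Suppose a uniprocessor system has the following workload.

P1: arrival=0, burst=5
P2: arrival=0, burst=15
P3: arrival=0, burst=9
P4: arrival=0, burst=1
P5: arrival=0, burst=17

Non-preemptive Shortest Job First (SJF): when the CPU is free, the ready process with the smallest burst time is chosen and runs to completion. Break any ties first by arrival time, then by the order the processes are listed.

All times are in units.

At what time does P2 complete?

Timeline: | P4 0-1 | P1 1-6 | P3 6-15 | P2 15-30 | P5 30-47 |
Completion: P1=6  P2=30  P3=15  P4=1  P5=47

30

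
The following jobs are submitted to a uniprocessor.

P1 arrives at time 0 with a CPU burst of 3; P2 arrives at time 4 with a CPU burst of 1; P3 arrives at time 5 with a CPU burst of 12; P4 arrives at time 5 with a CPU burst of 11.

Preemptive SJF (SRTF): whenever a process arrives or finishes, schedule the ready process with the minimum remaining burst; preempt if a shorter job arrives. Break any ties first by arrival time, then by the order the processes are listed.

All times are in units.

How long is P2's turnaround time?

Schedule: | P1 0-3 | idle 3-4 | P2 4-5 | P4 5-16 | P3 16-28 |
Completion: P1=3  P2=5  P3=28  P4=16
Turnaround (C−A): P1=3  P2=1  P3=23  P4=11
Turnaround(P2) = completion − arrival = 5 − 4 = 1

1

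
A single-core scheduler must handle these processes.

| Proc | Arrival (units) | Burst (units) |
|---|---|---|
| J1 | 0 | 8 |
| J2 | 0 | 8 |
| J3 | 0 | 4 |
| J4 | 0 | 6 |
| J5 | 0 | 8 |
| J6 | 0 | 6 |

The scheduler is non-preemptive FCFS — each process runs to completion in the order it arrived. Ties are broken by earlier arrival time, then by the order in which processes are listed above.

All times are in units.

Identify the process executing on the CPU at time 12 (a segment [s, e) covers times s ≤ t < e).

Timeline: | J1 0-8 | J2 8-16 | J3 16-20 | J4 20-26 | J5 26-34 | J6 34-40 |
Completion: J1=8  J2=16  J3=20  J4=26  J5=34  J6=40

J2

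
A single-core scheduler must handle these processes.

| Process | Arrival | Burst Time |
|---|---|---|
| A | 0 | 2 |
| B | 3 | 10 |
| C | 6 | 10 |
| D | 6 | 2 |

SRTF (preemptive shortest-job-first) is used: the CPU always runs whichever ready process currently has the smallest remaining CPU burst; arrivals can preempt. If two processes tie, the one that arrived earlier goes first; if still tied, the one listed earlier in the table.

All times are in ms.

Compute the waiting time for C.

9

Schedule: | A 0-2 | idle 2-3 | B 3-6 | D 6-8 | B 8-15 | C 15-25 |
Completion: A=2  B=15  C=25  D=8
Turnaround (C−A): A=2  B=12  C=19  D=2
Waiting(C) = turnaround − burst = 19 − 10 = 9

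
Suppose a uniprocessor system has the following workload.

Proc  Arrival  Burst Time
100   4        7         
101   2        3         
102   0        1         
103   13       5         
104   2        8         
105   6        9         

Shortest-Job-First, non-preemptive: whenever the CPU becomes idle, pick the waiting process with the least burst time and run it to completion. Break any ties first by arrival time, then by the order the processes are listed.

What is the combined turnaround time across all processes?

Schedule: | 102 0-1 | idle 1-2 | 101 2-5 | 100 5-12 | 104 12-20 | 103 20-25 | 105 25-34 |
Completion: 100=12  101=5  102=1  103=25  104=20  105=34
Turnaround = completion − arrival: 100=8, 101=3, 102=1, 103=12, 104=18, 105=28
Total turnaround = 8 + 3 + 1 + 12 + 18 + 28 = 70

70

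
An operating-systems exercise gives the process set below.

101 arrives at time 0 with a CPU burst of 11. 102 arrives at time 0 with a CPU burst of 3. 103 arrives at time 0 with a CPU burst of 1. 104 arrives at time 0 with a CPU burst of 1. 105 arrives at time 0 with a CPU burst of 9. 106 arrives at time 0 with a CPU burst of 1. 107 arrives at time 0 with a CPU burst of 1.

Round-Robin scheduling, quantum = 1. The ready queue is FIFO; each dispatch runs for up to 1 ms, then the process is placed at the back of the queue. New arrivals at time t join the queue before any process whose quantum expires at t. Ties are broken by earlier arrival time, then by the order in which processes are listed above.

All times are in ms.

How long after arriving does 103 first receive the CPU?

2

Timeline: | 101 0-1 | 102 1-2 | 103 2-3 | 104 3-4 | 105 4-5 | 106 5-6 | 107 6-7 | 101 7-8 | 102 8-9 | 105 9-10 | 101 10-11 | 102 11-12 | 105 12-13 | 101 13-14 | 105 14-15 | 101 15-16 | 105 16-17 | 101 17-18 | 105 18-19 | 101 19-20 | 105 20-21 | 101 21-22 | 105 22-23 | 101 23-24 | 105 24-25 | 101 25-27 |
Completion: 101=27  102=12  103=3  104=4  105=25  106=6  107=7
Response(103) = first start − arrival = 2 − 0 = 2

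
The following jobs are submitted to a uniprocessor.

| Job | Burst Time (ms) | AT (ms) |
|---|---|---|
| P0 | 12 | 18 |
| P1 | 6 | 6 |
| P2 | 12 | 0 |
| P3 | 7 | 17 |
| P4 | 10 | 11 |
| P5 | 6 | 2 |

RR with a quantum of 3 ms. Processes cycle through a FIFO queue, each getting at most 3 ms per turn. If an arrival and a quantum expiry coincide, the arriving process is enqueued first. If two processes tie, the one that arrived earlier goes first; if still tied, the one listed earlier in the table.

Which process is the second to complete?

P1

Gantt: | P2 0-3 | P5 3-6 | P2 6-9 | P1 9-12 | P5 12-15 | P2 15-18 | P4 18-21 | P1 21-24 | P3 24-27 | P0 27-30 | P2 30-33 | P4 33-36 | P3 36-39 | P0 39-42 | P4 42-45 | P3 45-46 | P0 46-49 | P4 49-50 | P0 50-53 |
Completion: P0=53  P1=24  P2=33  P3=46  P4=50  P5=15
Turnaround (C−A): P0=35  P1=18  P2=33  P3=29  P4=39  P5=13
Finish order: P5 → P1 → P2 → P3 → P4 → P0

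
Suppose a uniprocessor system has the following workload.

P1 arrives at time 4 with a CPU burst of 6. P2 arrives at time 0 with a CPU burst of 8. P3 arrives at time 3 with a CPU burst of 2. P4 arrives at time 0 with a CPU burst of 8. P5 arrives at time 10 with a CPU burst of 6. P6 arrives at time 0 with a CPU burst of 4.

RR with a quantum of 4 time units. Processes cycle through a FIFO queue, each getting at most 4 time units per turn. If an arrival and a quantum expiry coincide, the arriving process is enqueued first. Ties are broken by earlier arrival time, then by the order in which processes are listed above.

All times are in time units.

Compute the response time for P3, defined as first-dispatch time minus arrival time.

9

Gantt: | P2 0-4 | P4 4-8 | P6 8-12 | P3 12-14 | P1 14-18 | P2 18-22 | P4 22-26 | P5 26-30 | P1 30-32 | P5 32-34 |
Completion: P1=32  P2=22  P3=14  P4=26  P5=34  P6=12
Turnaround (C−A): P1=28  P2=22  P3=11  P4=26  P5=24  P6=12
Response(P3) = first start − arrival = 12 − 3 = 9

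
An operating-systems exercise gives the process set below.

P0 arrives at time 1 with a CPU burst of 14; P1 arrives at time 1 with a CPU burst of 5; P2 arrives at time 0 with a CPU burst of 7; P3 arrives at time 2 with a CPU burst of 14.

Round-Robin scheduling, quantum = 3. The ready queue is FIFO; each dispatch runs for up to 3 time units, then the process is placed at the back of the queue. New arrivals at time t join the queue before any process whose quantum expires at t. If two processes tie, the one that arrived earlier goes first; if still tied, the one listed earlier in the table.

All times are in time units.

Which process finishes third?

Schedule: | P2 0-3 | P0 3-6 | P1 6-9 | P3 9-12 | P2 12-15 | P0 15-18 | P1 18-20 | P3 20-23 | P2 23-24 | P0 24-27 | P3 27-30 | P0 30-33 | P3 33-36 | P0 36-38 | P3 38-40 |
Completion: P0=38  P1=20  P2=24  P3=40
Finish order: P1 → P2 → P0 → P3

P0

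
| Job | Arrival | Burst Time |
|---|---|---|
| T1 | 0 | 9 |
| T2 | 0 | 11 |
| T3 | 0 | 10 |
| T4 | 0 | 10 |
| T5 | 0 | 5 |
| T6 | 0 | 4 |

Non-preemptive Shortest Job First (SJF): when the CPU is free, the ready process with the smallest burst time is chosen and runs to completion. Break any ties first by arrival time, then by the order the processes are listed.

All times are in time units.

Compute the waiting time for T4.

Timeline: | T6 0-4 | T5 4-9 | T1 9-18 | T3 18-28 | T4 28-38 | T2 38-49 |
Completion: T1=18  T2=49  T3=28  T4=38  T5=9  T6=4
Turnaround (C−A): T1=18  T2=49  T3=28  T4=38  T5=9  T6=4
Waiting(T4) = turnaround − burst = 38 − 10 = 28

28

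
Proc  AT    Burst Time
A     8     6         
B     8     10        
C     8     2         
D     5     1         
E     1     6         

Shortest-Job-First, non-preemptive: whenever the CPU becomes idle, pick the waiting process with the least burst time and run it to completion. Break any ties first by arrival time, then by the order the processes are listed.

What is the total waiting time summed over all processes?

12

Gantt: | idle 0-1 | E 1-7 | D 7-8 | C 8-10 | A 10-16 | B 16-26 |
Completion: A=16  B=26  C=10  D=8  E=7
Turnaround (C−A): A=8  B=18  C=2  D=3  E=6
Waiting = turnaround − burst: A=2, B=8, C=0, D=2, E=0
Total waiting = 2 + 8 + 0 + 2 + 0 = 12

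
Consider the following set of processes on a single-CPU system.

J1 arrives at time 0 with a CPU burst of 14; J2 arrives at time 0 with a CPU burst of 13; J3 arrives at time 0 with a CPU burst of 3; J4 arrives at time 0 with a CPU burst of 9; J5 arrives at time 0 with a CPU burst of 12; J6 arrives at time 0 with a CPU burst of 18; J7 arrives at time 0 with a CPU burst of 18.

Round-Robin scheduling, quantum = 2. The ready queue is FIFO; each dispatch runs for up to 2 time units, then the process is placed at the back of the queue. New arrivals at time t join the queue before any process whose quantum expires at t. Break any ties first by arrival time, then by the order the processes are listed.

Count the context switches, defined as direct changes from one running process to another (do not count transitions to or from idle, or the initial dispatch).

Timeline: | J1 0-2 | J2 2-4 | J3 4-6 | J4 6-8 | J5 8-10 | J6 10-12 | J7 12-14 | J1 14-16 | J2 16-18 | J3 18-19 | J4 19-21 | J5 21-23 | J6 23-25 | J7 25-27 | J1 27-29 | J2 29-31 | J4 31-33 | J5 33-35 | J6 35-37 | J7 37-39 | J1 39-41 | J2 41-43 | J4 43-45 | J5 45-47 | J6 47-49 | J7 49-51 | J1 51-53 | J2 53-55 | J4 55-56 | J5 56-58 | J6 58-60 | J7 60-62 | J1 62-64 | J2 64-66 | J5 66-68 | J6 68-70 | J7 70-72 | J1 72-74 | J2 74-75 | J6 75-77 | J7 77-79 | J6 79-81 | J7 81-83 | J6 83-85 | J7 85-87 |
Completion: J1=74  J2=75  J3=19  J4=56  J5=68  J6=85  J7=87

44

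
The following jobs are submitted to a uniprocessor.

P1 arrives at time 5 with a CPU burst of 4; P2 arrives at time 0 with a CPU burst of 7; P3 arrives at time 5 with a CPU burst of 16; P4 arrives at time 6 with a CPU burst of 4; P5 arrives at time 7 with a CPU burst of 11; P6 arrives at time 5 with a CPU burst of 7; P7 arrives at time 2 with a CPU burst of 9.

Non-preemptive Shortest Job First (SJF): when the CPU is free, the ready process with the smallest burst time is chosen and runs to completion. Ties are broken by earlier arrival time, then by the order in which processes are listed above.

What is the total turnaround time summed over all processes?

156

Gantt: | P2 0-7 | P1 7-11 | P4 11-15 | P6 15-22 | P7 22-31 | P5 31-42 | P3 42-58 |
Completion: P1=11  P2=7  P3=58  P4=15  P5=42  P6=22  P7=31
Turnaround (C−A): P1=6  P2=7  P3=53  P4=9  P5=35  P6=17  P7=29
Turnaround = completion − arrival: P1=6, P2=7, P3=53, P4=9, P5=35, P6=17, P7=29
Total turnaround = 6 + 7 + 53 + 9 + 35 + 17 + 29 = 156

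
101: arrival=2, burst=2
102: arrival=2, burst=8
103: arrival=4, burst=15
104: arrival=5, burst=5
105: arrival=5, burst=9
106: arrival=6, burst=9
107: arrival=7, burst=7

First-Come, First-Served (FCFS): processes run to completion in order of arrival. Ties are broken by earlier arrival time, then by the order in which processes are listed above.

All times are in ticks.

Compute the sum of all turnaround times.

Schedule: | idle 0-2 | 101 2-4 | 102 4-12 | 103 12-27 | 104 27-32 | 105 32-41 | 106 41-50 | 107 50-57 |
Completion: 101=4  102=12  103=27  104=32  105=41  106=50  107=57
Turnaround = completion − arrival: 101=2, 102=10, 103=23, 104=27, 105=36, 106=44, 107=50
Total turnaround = 2 + 10 + 23 + 27 + 36 + 44 + 50 = 192

192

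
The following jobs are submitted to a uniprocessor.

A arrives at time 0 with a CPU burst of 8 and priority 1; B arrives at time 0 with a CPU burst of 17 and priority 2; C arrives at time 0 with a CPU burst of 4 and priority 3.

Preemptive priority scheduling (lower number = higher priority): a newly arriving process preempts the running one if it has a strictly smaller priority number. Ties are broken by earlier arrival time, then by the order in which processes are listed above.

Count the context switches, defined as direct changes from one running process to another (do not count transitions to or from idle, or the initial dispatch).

2

Timeline: | A 0-8 | B 8-25 | C 25-29 |
Completion: A=8  B=25  C=29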